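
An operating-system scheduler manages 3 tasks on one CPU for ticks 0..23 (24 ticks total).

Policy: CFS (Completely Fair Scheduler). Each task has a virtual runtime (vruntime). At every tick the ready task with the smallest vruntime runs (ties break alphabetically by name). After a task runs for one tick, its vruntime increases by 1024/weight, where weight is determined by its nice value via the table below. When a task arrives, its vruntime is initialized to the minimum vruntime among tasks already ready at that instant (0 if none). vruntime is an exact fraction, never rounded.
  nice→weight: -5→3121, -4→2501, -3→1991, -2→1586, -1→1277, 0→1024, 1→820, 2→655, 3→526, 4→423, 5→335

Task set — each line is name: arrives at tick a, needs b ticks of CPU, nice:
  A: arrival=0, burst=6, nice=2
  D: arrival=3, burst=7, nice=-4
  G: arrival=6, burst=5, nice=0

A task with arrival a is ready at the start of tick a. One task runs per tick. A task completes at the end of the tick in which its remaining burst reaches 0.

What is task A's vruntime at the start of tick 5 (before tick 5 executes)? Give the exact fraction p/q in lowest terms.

t=0: vr[A=0] → run A
t=1: vr[A=1024/655] → run A
t=2: vr[A=2048/655] → run A
t=3: vr[A=3072/655 D=3072/655] → run A
t=4: vr[A=4096/655 D=3072/655] → run D
t=5: vr[A=4096/655 D=8353792/1638155] → run D
t=6: vr[A=4096/655 D=9024512/1638155 G=9024512/1638155] → run D
t=7: vr[A=4096/655 D=9695232/1638155 G=9024512/1638155] → run G
t=8: vr[A=4096/655 D=9695232/1638155 G=10662667/1638155] → run D
t=9: vr[A=4096/655 D=10365952/1638155 G=10662667/1638155] → run A
t=10: vr[A=1024/131 D=10365952/1638155 G=10662667/1638155] → run D
t=11: vr[A=1024/131 D=11036672/1638155 G=10662667/1638155] → run G
t=12: vr[A=1024/131 D=11036672/1638155 G=12300822/1638155] → run D
t=13: vr[A=1024/131 D=11707392/1638155 G=12300822/1638155] → run D
t=14: vr[A=1024/131 G=12300822/1638155] → run G
t=15: vr[A=1024/131 G=13938977/1638155] → run A
t=16: vr[G=13938977/1638155] → run G
t=17: vr[G=15577132/1638155] → run G
t=18: (idle)
t=19: (idle)
t=20: (idle)
t=21: (idle)
t=22: (idle)
t=23: (idle)

vruntime(A, start of tick 5) = 4096/655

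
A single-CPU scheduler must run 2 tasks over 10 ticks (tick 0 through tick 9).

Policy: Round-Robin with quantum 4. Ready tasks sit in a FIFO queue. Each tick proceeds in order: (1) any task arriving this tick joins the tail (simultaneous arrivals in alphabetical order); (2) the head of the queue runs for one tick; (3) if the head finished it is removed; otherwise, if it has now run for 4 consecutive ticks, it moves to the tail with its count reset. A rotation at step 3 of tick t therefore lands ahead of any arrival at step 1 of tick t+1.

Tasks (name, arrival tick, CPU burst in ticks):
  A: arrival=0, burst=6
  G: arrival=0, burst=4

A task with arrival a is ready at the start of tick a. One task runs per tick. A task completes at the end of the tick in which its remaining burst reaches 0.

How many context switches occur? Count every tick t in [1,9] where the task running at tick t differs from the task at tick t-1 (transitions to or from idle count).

context switches = 2

t=0: queue=[A,G] q_used=0 → run A
t=1: queue=[A,G] q_used=1 → run A
t=2: queue=[A,G] q_used=2 → run A
t=3: queue=[A,G] q_used=3 → run A
t=4: queue=[G,A] q_used=0 → run G
t=5: queue=[G,A] q_used=1 → run G
t=6: queue=[G,A] q_used=2 → run G
t=7: queue=[G,A] q_used=3 → run G
t=8: queue=[A] q_used=0 → run A
t=9: queue=[A] q_used=1 → run A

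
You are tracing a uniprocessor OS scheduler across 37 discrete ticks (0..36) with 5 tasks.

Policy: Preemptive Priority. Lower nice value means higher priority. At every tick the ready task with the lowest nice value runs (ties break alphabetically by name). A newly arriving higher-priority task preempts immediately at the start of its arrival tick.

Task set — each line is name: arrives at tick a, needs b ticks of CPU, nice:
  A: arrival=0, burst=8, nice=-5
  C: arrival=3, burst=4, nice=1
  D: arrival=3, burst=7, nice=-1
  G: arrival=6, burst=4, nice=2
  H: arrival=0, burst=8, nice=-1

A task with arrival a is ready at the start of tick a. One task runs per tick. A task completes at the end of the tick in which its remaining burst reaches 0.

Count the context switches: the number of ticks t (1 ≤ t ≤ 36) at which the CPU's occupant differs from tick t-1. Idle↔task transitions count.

t=0: ready={A,H} → run A
t=1: ready={A,H} → run A
t=2: ready={A,H} → run A
t=3: ready={A,C,D,H} → run A
t=4: ready={A,C,D,H} → run A
t=5: ready={A,C,D,H} → run A
t=6: ready={A,C,D,G,H} → run A
t=7: ready={A,C,D,G,H} → run A
t=8: ready={C,D,G,H} → run D
t=9: ready={C,D,G,H} → run D
t=10: ready={C,D,G,H} → run D
t=11: ready={C,D,G,H} → run D
t=12: ready={C,D,G,H} → run D
t=13: ready={C,D,G,H} → run D
t=14: ready={C,D,G,H} → run D
t=15: ready={C,G,H} → run H
t=16: ready={C,G,H} → run H
t=17: ready={C,G,H} → run H
t=18: ready={C,G,H} → run H
t=19: ready={C,G,H} → run H
t=20: ready={C,G,H} → run H
t=21: ready={C,G,H} → run H
t=22: ready={C,G,H} → run H
t=23: ready={C,G} → run C
t=24: ready={C,G} → run C
t=25: ready={C,G} → run C
t=26: ready={C,G} → run C
t=27: ready={G} → run G
t=28: ready={G} → run G
t=29: ready={G} → run G
t=30: ready={G} → run G
t=31: (idle)
t=32: (idle)
t=33: (idle)
t=34: (idle)
t=35: (idle)
t=36: (idle)

context switches = 5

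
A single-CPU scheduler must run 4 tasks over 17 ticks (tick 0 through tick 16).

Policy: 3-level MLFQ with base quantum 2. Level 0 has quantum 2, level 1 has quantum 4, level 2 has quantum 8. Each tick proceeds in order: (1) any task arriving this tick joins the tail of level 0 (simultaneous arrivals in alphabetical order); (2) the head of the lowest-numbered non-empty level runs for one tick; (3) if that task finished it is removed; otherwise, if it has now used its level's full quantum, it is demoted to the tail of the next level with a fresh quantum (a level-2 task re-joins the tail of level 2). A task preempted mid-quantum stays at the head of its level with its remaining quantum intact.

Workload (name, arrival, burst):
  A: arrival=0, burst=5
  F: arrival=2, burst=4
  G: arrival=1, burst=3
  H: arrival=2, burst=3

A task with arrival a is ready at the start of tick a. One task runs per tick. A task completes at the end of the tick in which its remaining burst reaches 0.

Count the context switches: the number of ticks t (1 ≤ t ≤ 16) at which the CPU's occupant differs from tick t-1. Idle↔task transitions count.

t=0: L0/L1/L2 = A/-/- → run A
t=1: L0/L1/L2 = AG/-/- → run A
t=2: L0/L1/L2 = GFH/A/- → run G
t=3: L0/L1/L2 = GFH/A/- → run G
t=4: L0/L1/L2 = FH/AG/- → run F
t=5: L0/L1/L2 = FH/AG/- → run F
t=6: L0/L1/L2 = H/AGF/- → run H
t=7: L0/L1/L2 = H/AGF/- → run H
t=8: L0/L1/L2 = -/AGFH/- → run A
t=9: L0/L1/L2 = -/AGFH/- → run A
t=10: L0/L1/L2 = -/AGFH/- → run A
t=11: L0/L1/L2 = -/GFH/- → run G
t=12: L0/L1/L2 = -/FH/- → run F
t=13: L0/L1/L2 = -/FH/- → run F
t=14: L0/L1/L2 = -/H/- → run H
t=15: (idle)
t=16: (idle)

context switches = 8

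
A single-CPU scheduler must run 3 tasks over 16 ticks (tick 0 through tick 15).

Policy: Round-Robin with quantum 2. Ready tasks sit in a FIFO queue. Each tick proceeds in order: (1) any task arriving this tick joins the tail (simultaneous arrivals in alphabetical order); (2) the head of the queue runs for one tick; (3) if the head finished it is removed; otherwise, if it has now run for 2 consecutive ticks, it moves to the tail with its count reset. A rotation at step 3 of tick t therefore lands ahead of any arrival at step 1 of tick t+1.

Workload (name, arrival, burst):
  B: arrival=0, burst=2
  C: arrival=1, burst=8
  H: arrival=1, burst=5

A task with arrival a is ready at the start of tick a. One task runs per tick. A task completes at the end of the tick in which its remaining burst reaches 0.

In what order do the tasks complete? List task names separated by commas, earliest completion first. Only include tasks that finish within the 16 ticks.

completion order = B, H, C

t=0: queue=[B] q_used=0 → run B
t=1: queue=[B,C,H] q_used=1 → run B
t=2: queue=[C,H] q_used=0 → run C
t=3: queue=[C,H] q_used=1 → run C
t=4: queue=[H,C] q_used=0 → run H
t=5: queue=[H,C] q_used=1 → run H
t=6: queue=[C,H] q_used=0 → run C
t=7: queue=[C,H] q_used=1 → run C
t=8: queue=[H,C] q_used=0 → run H
t=9: queue=[H,C] q_used=1 → run H
t=10: queue=[C,H] q_used=0 → run C
t=11: queue=[C,H] q_used=1 → run C
t=12: queue=[H,C] q_used=0 → run H
t=13: queue=[C] q_used=0 → run C
t=14: queue=[C] q_used=1 → run C
t=15: (idle)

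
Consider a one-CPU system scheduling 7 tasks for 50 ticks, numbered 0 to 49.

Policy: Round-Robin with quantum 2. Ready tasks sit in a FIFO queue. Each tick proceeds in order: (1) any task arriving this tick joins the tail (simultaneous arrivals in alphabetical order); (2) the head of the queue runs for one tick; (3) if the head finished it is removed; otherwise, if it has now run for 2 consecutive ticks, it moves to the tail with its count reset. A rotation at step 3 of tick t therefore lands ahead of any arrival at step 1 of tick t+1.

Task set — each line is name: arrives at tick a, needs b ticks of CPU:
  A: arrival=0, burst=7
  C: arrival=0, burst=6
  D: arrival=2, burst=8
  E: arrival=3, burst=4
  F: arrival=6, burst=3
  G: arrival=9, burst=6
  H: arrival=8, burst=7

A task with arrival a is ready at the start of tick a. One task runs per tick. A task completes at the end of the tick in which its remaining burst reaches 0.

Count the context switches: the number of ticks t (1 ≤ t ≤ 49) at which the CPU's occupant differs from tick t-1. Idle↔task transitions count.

t=0: queue=[A,C] q_used=0 → run A
t=1: queue=[A,C] q_used=1 → run A
t=2: queue=[C,A,D] q_used=0 → run C
t=3: queue=[C,A,D,E] q_used=1 → run C
t=4: queue=[A,D,E,C] q_used=0 → run A
t=5: queue=[A,D,E,C] q_used=1 → run A
t=6: queue=[D,E,C,A,F] q_used=0 → run D
t=7: queue=[D,E,C,A,F] q_used=1 → run D
t=8: queue=[E,C,A,F,D,H] q_used=0 → run E
t=9: queue=[E,C,A,F,D,H,G] q_used=1 → run E
t=10: queue=[C,A,F,D,H,G,E] q_used=0 → run C
t=11: queue=[C,A,F,D,H,G,E] q_used=1 → run C
t=12: queue=[A,F,D,H,G,E,C] q_used=0 → run A
t=13: queue=[A,F,D,H,G,E,C] q_used=1 → run A
t=14: queue=[F,D,H,G,E,C,A] q_used=0 → run F
t=15: queue=[F,D,H,G,E,C,A] q_used=1 → run F
t=16: queue=[D,H,G,E,C,A,F] q_used=0 → run D
t=17: queue=[D,H,G,E,C,A,F] q_used=1 → run D
t=18: queue=[H,G,E,C,A,F,D] q_used=0 → run H
t=19: queue=[H,G,E,C,A,F,D] q_used=1 → run H
t=20: queue=[G,E,C,A,F,D,H] q_used=0 → run G
t=21: queue=[G,E,C,A,F,D,H] q_used=1 → run G
t=22: queue=[E,C,A,F,D,H,G] q_used=0 → run E
t=23: queue=[E,C,A,F,D,H,G] q_used=1 → run E
t=24: queue=[C,A,F,D,H,G] q_used=0 → run C
t=25: queue=[C,A,F,D,H,G] q_used=1 → run C
t=26: queue=[A,F,D,H,G] q_used=0 → run A
t=27: queue=[F,D,H,G] q_used=0 → run F
t=28: queue=[D,H,G] q_used=0 → run D
t=29: queue=[D,H,G] q_used=1 → run D
t=30: queue=[H,G,D] q_used=0 → run H
t=31: queue=[H,G,D] q_used=1 → run H
t=32: queue=[G,D,H] q_used=0 → run G
t=33: queue=[G,D,H] q_used=1 → run G
t=34: queue=[D,H,G] q_used=0 → run D
t=35: queue=[D,H,G] q_used=1 → run D
t=36: queue=[H,G] q_used=0 → run H
t=37: queue=[H,G] q_used=1 → run H
t=38: queue=[G,H] q_used=0 → run G
t=39: queue=[G,H] q_used=1 → run G
t=40: queue=[H] q_used=0 → run H
t=41: (idle)
t=42: (idle)
t=43: (idle)
t=44: (idle)
t=45: (idle)
t=46: (idle)
t=47: (idle)
t=48: (idle)
t=49: (idle)

context switches = 22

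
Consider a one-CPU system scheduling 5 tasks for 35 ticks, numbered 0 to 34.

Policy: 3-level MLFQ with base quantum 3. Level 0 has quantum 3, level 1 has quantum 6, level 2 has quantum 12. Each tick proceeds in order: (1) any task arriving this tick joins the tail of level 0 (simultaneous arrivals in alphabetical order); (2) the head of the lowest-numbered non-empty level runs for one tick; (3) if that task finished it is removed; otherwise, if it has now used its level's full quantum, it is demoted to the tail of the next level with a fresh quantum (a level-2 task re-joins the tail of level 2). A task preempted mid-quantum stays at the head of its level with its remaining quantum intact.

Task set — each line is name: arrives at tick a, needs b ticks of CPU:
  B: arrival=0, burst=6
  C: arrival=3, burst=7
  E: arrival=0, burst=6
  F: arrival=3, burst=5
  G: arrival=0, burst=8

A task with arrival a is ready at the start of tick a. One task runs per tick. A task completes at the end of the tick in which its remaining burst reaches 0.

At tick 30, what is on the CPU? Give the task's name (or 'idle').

t=0: L0/L1/L2 = BEG/-/- → run B
t=1: L0/L1/L2 = BEG/-/- → run B
t=2: L0/L1/L2 = BEG/-/- → run B
t=3: L0/L1/L2 = EGCF/B/- → run E
t=4: L0/L1/L2 = EGCF/B/- → run E
t=5: L0/L1/L2 = EGCF/B/- → run E
t=6: L0/L1/L2 = GCF/BE/- → run G
t=7: L0/L1/L2 = GCF/BE/- → run G
t=8: L0/L1/L2 = GCF/BE/- → run G
t=9: L0/L1/L2 = CF/BEG/- → run C
t=10: L0/L1/L2 = CF/BEG/- → run C
t=11: L0/L1/L2 = CF/BEG/- → run C
t=12: L0/L1/L2 = F/BEGC/- → run F
t=13: L0/L1/L2 = F/BEGC/- → run F
t=14: L0/L1/L2 = F/BEGC/- → run F
t=15: L0/L1/L2 = -/BEGCF/- → run B
t=16: L0/L1/L2 = -/BEGCF/- → run B
t=17: L0/L1/L2 = -/BEGCF/- → run B
t=18: L0/L1/L2 = -/EGCF/- → run E
t=19: L0/L1/L2 = -/EGCF/- → run E
t=20: L0/L1/L2 = -/EGCF/- → run E
t=21: L0/L1/L2 = -/GCF/- → run G
t=22: L0/L1/L2 = -/GCF/- → run G
t=23: L0/L1/L2 = -/GCF/- → run G
t=24: L0/L1/L2 = -/GCF/- → run G
t=25: L0/L1/L2 = -/GCF/- → run G
t=26: L0/L1/L2 = -/CF/- → run C
t=27: L0/L1/L2 = -/CF/- → run C
t=28: L0/L1/L2 = -/CF/- → run C
t=29: L0/L1/L2 = -/CF/- → run C
t=30: L0/L1/L2 = -/F/- → run F
t=31: L0/L1/L2 = -/F/- → run F
t=32: (idle)
t=33: (idle)
t=34: (idle)

running at tick 30 = F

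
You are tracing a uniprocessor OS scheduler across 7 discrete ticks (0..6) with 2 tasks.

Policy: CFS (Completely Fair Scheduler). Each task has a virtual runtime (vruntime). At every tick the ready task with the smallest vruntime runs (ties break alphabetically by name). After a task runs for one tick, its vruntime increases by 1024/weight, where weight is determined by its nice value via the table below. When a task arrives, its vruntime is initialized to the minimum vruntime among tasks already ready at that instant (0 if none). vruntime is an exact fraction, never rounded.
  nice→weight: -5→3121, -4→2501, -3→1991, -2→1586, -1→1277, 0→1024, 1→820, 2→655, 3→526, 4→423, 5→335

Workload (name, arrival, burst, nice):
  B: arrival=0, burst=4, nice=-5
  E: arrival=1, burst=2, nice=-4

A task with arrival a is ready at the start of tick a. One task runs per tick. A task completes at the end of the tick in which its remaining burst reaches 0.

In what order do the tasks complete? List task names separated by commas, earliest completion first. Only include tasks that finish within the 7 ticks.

t=0: vr[B=0] → run B
t=1: vr[B=1024/3121 E=1024/3121] → run B
t=2: vr[B=2048/3121 E=1024/3121] → run E
t=3: vr[B=2048/3121 E=5756928/7805621] → run B
t=4: vr[B=3072/3121 E=5756928/7805621] → run E
t=5: vr[B=3072/3121] → run B
t=6: (idle)

completion order = E, B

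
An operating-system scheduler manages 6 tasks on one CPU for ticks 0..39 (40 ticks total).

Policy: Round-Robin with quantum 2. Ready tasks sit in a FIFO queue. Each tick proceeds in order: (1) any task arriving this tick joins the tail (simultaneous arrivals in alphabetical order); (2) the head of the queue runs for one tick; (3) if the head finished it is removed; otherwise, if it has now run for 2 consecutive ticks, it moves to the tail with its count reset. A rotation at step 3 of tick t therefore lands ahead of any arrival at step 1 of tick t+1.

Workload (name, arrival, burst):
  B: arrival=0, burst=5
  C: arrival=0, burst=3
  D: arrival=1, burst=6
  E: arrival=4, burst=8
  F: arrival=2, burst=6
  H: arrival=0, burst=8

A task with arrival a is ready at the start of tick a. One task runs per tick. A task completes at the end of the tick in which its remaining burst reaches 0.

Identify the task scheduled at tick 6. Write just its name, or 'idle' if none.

running at tick 6 = D

t=0: queue=[B,C,H] q_used=0 → run B
t=1: queue=[B,C,H,D] q_used=1 → run B
t=2: queue=[C,H,D,B,F] q_used=0 → run C
t=3: queue=[C,H,D,B,F] q_used=1 → run C
t=4: queue=[H,D,B,F,C,E] q_used=0 → run H
t=5: queue=[H,D,B,F,C,E] q_used=1 → run H
t=6: queue=[D,B,F,C,E,H] q_used=0 → run D
t=7: queue=[D,B,F,C,E,H] q_used=1 → run D
t=8: queue=[B,F,C,E,H,D] q_used=0 → run B
t=9: queue=[B,F,C,E,H,D] q_used=1 → run B
t=10: queue=[F,C,E,H,D,B] q_used=0 → run F
t=11: queue=[F,C,E,H,D,B] q_used=1 → run F
t=12: queue=[C,E,H,D,B,F] q_used=0 → run C
t=13: queue=[E,H,D,B,F] q_used=0 → run E
t=14: queue=[E,H,D,B,F] q_used=1 → run E
t=15: queue=[H,D,B,F,E] q_used=0 → run H
t=16: queue=[H,D,B,F,E] q_used=1 → run H
t=17: queue=[D,B,F,E,H] q_used=0 → run D
t=18: queue=[D,B,F,E,H] q_used=1 → run D
t=19: queue=[B,F,E,H,D] q_used=0 → run B
t=20: queue=[F,E,H,D] q_used=0 → run F
t=21: queue=[F,E,H,D] q_used=1 → run F
t=22: queue=[E,H,D,F] q_used=0 → run E
t=23: queue=[E,H,D,F] q_used=1 → run E
t=24: queue=[H,D,F,E] q_used=0 → run H
t=25: queue=[H,D,F,E] q_used=1 → run H
t=26: queue=[D,F,E,H] q_used=0 → run D
t=27: queue=[D,F,E,H] q_used=1 → run D
t=28: queue=[F,E,H] q_used=0 → run F
t=29: queue=[F,E,H] q_used=1 → run F
t=30: queue=[E,H] q_used=0 → run E
t=31: queue=[E,H] q_used=1 → run E
t=32: queue=[H,E] q_used=0 → run H
t=33: queue=[H,E] q_used=1 → run H
t=34: queue=[E] q_used=0 → run E
t=35: queue=[E] q_used=1 → run E
t=36: (idle)
t=37: (idle)
t=38: (idle)
t=39: (idle)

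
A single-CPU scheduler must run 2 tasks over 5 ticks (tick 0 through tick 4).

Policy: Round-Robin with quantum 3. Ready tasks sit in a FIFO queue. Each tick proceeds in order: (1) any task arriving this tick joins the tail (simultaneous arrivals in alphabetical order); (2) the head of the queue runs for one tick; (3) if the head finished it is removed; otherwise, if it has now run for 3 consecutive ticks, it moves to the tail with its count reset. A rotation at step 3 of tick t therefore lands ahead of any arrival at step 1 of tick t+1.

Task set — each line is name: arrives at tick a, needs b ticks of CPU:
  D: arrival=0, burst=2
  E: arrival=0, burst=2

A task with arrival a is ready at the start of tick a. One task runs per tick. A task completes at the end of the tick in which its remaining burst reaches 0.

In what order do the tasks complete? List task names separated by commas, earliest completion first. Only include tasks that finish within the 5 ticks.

completion order = D, E

t=0: queue=[D,E] q_used=0 → run D
t=1: queue=[D,E] q_used=1 → run D
t=2: queue=[E] q_used=0 → run E
t=3: queue=[E] q_used=1 → run E
t=4: (idle)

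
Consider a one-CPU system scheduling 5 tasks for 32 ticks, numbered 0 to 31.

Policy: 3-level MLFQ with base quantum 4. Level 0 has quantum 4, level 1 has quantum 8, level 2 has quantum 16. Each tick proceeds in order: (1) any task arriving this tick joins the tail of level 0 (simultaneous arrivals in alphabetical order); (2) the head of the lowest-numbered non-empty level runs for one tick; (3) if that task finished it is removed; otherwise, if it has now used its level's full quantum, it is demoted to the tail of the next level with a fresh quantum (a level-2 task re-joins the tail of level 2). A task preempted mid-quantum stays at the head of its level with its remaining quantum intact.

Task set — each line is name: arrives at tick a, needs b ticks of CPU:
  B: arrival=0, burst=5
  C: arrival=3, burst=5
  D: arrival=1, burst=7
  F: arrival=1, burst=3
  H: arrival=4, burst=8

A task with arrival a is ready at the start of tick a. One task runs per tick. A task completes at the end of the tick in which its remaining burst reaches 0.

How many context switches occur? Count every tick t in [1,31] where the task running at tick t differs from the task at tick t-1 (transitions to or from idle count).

t=0: L0/L1/L2 = B/-/- → run B
t=1: L0/L1/L2 = BDF/-/- → run B
t=2: L0/L1/L2 = BDF/-/- → run B
t=3: L0/L1/L2 = BDFC/-/- → run B
t=4: L0/L1/L2 = DFCH/B/- → run D
t=5: L0/L1/L2 = DFCH/B/- → run D
t=6: L0/L1/L2 = DFCH/B/- → run D
t=7: L0/L1/L2 = DFCH/B/- → run D
t=8: L0/L1/L2 = FCH/BD/- → run F
t=9: L0/L1/L2 = FCH/BD/- → run F
t=10: L0/L1/L2 = FCH/BD/- → run F
t=11: L0/L1/L2 = CH/BD/- → run C
t=12: L0/L1/L2 = CH/BD/- → run C
t=13: L0/L1/L2 = CH/BD/- → run C
t=14: L0/L1/L2 = CH/BD/- → run C
t=15: L0/L1/L2 = H/BDC/- → run H
t=16: L0/L1/L2 = H/BDC/- → run H
t=17: L0/L1/L2 = H/BDC/- → run H
t=18: L0/L1/L2 = H/BDC/- → run H
t=19: L0/L1/L2 = -/BDCH/- → run B
t=20: L0/L1/L2 = -/DCH/- → run D
t=21: L0/L1/L2 = -/DCH/- → run D
t=22: L0/L1/L2 = -/DCH/- → run D
t=23: L0/L1/L2 = -/CH/- → run C
t=24: L0/L1/L2 = -/H/- → run H
t=25: L0/L1/L2 = -/H/- → run H
t=26: L0/L1/L2 = -/H/- → run H
t=27: L0/L1/L2 = -/H/- → run H
t=28: (idle)
t=29: (idle)
t=30: (idle)
t=31: (idle)

context switches = 9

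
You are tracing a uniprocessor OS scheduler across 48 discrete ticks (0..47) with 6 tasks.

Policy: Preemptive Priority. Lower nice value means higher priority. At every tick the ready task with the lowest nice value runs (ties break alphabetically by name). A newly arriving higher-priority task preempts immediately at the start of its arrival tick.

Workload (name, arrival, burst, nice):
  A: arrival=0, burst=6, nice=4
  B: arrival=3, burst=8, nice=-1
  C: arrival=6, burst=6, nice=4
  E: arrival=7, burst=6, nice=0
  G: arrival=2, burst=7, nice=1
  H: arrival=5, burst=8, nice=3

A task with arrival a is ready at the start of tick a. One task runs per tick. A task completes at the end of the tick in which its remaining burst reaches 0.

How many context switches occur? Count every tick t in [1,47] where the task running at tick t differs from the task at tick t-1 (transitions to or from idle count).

context switches = 8

t=0: ready={A} → run A
t=1: ready={A} → run A
t=2: ready={A,G} → run G
t=3: ready={A,B,G} → run B
t=4: ready={A,B,G} → run B
t=5: ready={A,B,G,H} → run B
t=6: ready={A,B,C,G,H} → run B
t=7: ready={A,B,C,E,G,H} → run B
t=8: ready={A,B,C,E,G,H} → run B
t=9: ready={A,B,C,E,G,H} → run B
t=10: ready={A,B,C,E,G,H} → run B
t=11: ready={A,C,E,G,H} → run E
t=12: ready={A,C,E,G,H} → run E
t=13: ready={A,C,E,G,H} → run E
t=14: ready={A,C,E,G,H} → run E
t=15: ready={A,C,E,G,H} → run E
t=16: ready={A,C,E,G,H} → run E
t=17: ready={A,C,G,H} → run G
t=18: ready={A,C,G,H} → run G
t=19: ready={A,C,G,H} → run G
t=20: ready={A,C,G,H} → run G
t=21: ready={A,C,G,H} → run G
t=22: ready={A,C,G,H} → run G
t=23: ready={A,C,H} → run H
t=24: ready={A,C,H} → run H
t=25: ready={A,C,H} → run H
t=26: ready={A,C,H} → run H
t=27: ready={A,C,H} → run H
t=28: ready={A,C,H} → run H
t=29: ready={A,C,H} → run H
t=30: ready={A,C,H} → run H
t=31: ready={A,C} → run A
t=32: ready={A,C} → run A
t=33: ready={A,C} → run A
t=34: ready={A,C} → run A
t=35: ready={C} → run C
t=36: ready={C} → run C
t=37: ready={C} → run C
t=38: ready={C} → run C
t=39: ready={C} → run C
t=40: ready={C} → run C
t=41: (idle)
t=42: (idle)
t=43: (idle)
t=44: (idle)
t=45: (idle)
t=46: (idle)
t=47: (idle)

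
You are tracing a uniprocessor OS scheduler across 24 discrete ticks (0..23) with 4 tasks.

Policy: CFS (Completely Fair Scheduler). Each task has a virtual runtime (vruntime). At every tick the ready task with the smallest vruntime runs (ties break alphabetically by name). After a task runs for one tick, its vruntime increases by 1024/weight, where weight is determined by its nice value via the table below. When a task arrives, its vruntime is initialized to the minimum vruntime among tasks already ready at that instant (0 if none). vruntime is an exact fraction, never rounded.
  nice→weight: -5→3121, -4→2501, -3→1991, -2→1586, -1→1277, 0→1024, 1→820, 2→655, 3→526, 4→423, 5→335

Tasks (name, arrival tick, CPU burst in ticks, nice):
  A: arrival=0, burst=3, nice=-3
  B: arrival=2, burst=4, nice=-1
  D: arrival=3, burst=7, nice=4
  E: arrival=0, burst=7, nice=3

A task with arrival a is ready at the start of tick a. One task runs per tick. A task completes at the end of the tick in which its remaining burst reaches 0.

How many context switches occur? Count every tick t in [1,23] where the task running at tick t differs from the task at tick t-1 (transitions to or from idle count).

context switches = 18

t=0: vr[A=0 E=0] → run A
t=1: vr[A=1024/1991 E=0] → run E
t=2: vr[A=1024/1991 B=1024/1991 E=512/263] → run A
t=3: vr[A=2048/1991 B=1024/1991 D=1024/1991 E=512/263] → run B
t=4: vr[A=2048/1991 B=3346432/2542507 D=1024/1991 E=512/263] → run D
t=5: vr[A=2048/1991 B=3346432/2542507 D=2471936/842193 E=512/263] → run A
t=6: vr[B=3346432/2542507 D=2471936/842193 E=512/263] → run B
t=7: vr[B=5385216/2542507 D=2471936/842193 E=512/263] → run E
t=8: vr[B=5385216/2542507 D=2471936/842193 E=1024/263] → run B
t=9: vr[B=7424000/2542507 D=2471936/842193 E=1024/263] → run B
t=10: vr[D=2471936/842193 E=1024/263] → run D
t=11: vr[D=4510720/842193 E=1024/263] → run E
t=12: vr[D=4510720/842193 E=1536/263] → run D
t=13: vr[D=2183168/280731 E=1536/263] → run E
t=14: vr[D=2183168/280731 E=2048/263] → run D
t=15: vr[D=8588288/842193 E=2048/263] → run E
t=16: vr[D=8588288/842193 E=2560/263] → run E
t=17: vr[D=8588288/842193 E=3072/263] → run D
t=18: vr[D=10627072/842193 E=3072/263] → run E
t=19: vr[D=10627072/842193] → run D
t=20: vr[D=4221952/280731] → run D
t=21: (idle)
t=22: (idle)
t=23: (idle)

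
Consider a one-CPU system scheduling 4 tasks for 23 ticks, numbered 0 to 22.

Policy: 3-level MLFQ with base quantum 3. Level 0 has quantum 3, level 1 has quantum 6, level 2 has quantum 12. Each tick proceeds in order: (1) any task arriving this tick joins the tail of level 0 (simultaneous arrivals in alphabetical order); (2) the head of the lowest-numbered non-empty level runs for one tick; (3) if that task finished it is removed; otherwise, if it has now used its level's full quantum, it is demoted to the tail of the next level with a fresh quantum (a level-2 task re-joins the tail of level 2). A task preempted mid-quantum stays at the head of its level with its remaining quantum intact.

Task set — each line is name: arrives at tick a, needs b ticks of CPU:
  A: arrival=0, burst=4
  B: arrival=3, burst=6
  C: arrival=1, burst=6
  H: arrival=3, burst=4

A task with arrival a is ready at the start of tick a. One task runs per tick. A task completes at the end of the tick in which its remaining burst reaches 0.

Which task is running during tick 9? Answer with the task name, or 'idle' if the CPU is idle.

running at tick 9 = H

t=0: L0/L1/L2 = A/-/- → run A
t=1: L0/L1/L2 = AC/-/- → run A
t=2: L0/L1/L2 = AC/-/- → run A
t=3: L0/L1/L2 = CBH/A/- → run C
t=4: L0/L1/L2 = CBH/A/- → run C
t=5: L0/L1/L2 = CBH/A/- → run C
t=6: L0/L1/L2 = BH/AC/- → run B
t=7: L0/L1/L2 = BH/AC/- → run B
t=8: L0/L1/L2 = BH/AC/- → run B
t=9: L0/L1/L2 = H/ACB/- → run H
t=10: L0/L1/L2 = H/ACB/- → run H
t=11: L0/L1/L2 = H/ACB/- → run H
t=12: L0/L1/L2 = -/ACBH/- → run A
t=13: L0/L1/L2 = -/CBH/- → run C
t=14: L0/L1/L2 = -/CBH/- → run C
t=15: L0/L1/L2 = -/CBH/- → run C
t=16: L0/L1/L2 = -/BH/- → run B
t=17: L0/L1/L2 = -/BH/- → run B
t=18: L0/L1/L2 = -/BH/- → run B
t=19: L0/L1/L2 = -/H/- → run H
t=20: (idle)
t=21: (idle)
t=22: (idle)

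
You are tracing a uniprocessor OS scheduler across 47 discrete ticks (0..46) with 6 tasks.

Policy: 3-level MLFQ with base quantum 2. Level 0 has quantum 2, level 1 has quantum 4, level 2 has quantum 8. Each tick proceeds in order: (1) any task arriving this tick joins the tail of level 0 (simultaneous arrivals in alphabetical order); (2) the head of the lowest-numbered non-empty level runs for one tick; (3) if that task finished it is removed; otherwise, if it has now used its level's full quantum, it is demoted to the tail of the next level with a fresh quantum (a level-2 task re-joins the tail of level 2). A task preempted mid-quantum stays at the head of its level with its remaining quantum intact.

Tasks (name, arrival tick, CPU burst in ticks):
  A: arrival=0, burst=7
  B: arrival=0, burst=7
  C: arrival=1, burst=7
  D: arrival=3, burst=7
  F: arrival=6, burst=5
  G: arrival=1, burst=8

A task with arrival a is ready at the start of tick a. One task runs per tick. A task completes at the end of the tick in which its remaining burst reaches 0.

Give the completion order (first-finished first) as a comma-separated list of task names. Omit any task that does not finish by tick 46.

completion order = F, A, B, C, G, D

t=0: L0/L1/L2 = AB/-/- → run A
t=1: L0/L1/L2 = ABCG/-/- → run A
t=2: L0/L1/L2 = BCG/A/- → run B
t=3: L0/L1/L2 = BCGD/A/- → run B
t=4: L0/L1/L2 = CGD/AB/- → run C
t=5: L0/L1/L2 = CGD/AB/- → run C
t=6: L0/L1/L2 = GDF/ABC/- → run G
t=7: L0/L1/L2 = GDF/ABC/- → run G
t=8: L0/L1/L2 = DF/ABCG/- → run D
t=9: L0/L1/L2 = DF/ABCG/- → run D
t=10: L0/L1/L2 = F/ABCGD/- → run F
t=11: L0/L1/L2 = F/ABCGD/- → run F
t=12: L0/L1/L2 = -/ABCGDF/- → run A
t=13: L0/L1/L2 = -/ABCGDF/- → run A
t=14: L0/L1/L2 = -/ABCGDF/- → run A
t=15: L0/L1/L2 = -/ABCGDF/- → run A
t=16: L0/L1/L2 = -/BCGDF/A → run B
t=17: L0/L1/L2 = -/BCGDF/A → run B
t=18: L0/L1/L2 = -/BCGDF/A → run B
t=19: L0/L1/L2 = -/BCGDF/A → run B
t=20: L0/L1/L2 = -/CGDF/AB → run C
t=21: L0/L1/L2 = -/CGDF/AB → run C
t=22: L0/L1/L2 = -/CGDF/AB → run C
t=23: L0/L1/L2 = -/CGDF/AB → run C
t=24: L0/L1/L2 = -/GDF/ABC → run G
t=25: L0/L1/L2 = -/GDF/ABC → run G
t=26: L0/L1/L2 = -/GDF/ABC → run G
t=27: L0/L1/L2 = -/GDF/ABC → run G
t=28: L0/L1/L2 = -/DF/ABCG → run D
t=29: L0/L1/L2 = -/DF/ABCG → run D
t=30: L0/L1/L2 = -/DF/ABCG → run D
t=31: L0/L1/L2 = -/DF/ABCG → run D
t=32: L0/L1/L2 = -/F/ABCGD → run F
t=33: L0/L1/L2 = -/F/ABCGD → run F
t=34: L0/L1/L2 = -/F/ABCGD → run F
t=35: L0/L1/L2 = -/-/ABCGD → run A
t=36: L0/L1/L2 = -/-/BCGD → run B
t=37: L0/L1/L2 = -/-/CGD → run C
t=38: L0/L1/L2 = -/-/GD → run G
t=39: L0/L1/L2 = -/-/GD → run G
t=40: L0/L1/L2 = -/-/D → run D
t=41: (idle)
t=42: (idle)
t=43: (idle)
t=44: (idle)
t=45: (idle)
t=46: (idle)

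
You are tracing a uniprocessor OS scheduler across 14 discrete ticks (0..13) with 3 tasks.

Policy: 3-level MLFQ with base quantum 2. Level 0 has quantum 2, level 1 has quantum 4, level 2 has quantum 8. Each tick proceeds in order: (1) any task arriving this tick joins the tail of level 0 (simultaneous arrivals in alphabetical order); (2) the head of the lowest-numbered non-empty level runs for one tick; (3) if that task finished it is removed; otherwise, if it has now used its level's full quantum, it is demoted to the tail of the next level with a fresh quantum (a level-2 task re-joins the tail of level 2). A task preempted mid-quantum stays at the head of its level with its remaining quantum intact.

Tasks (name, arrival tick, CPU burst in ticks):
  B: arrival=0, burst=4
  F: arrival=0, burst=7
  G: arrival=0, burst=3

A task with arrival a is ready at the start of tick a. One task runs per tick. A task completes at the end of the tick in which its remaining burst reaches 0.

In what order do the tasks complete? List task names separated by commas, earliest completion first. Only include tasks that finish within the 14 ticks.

completion order = B, G, F

t=0: L0/L1/L2 = BFG/-/- → run B
t=1: L0/L1/L2 = BFG/-/- → run B
t=2: L0/L1/L2 = FG/B/- → run F
t=3: L0/L1/L2 = FG/B/- → run F
t=4: L0/L1/L2 = G/BF/- → run G
t=5: L0/L1/L2 = G/BF/- → run G
t=6: L0/L1/L2 = -/BFG/- → run B
t=7: L0/L1/L2 = -/BFG/- → run B
t=8: L0/L1/L2 = -/FG/- → run F
t=9: L0/L1/L2 = -/FG/- → run F
t=10: L0/L1/L2 = -/FG/- → run F
t=11: L0/L1/L2 = -/FG/- → run F
t=12: L0/L1/L2 = -/G/F → run G
t=13: L0/L1/L2 = -/-/F → run F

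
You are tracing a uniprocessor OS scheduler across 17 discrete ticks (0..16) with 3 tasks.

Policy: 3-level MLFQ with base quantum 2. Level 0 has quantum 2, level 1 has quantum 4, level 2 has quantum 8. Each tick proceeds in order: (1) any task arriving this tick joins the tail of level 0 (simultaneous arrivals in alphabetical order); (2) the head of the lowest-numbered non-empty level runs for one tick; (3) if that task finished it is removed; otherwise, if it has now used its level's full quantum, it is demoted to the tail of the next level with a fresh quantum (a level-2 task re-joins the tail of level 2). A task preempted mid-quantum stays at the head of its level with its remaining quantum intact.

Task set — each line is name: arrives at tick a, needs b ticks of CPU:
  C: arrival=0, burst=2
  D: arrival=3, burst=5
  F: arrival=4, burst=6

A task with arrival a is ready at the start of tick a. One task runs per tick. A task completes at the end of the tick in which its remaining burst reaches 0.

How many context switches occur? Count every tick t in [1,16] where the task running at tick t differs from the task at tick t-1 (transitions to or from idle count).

context switches = 6

t=0: L0/L1/L2 = C/-/- → run C
t=1: L0/L1/L2 = C/-/- → run C
t=2: (idle)
t=3: L0/L1/L2 = D/-/- → run D
t=4: L0/L1/L2 = DF/-/- → run D
t=5: L0/L1/L2 = F/D/- → run F
t=6: L0/L1/L2 = F/D/- → run F
t=7: L0/L1/L2 = -/DF/- → run D
t=8: L0/L1/L2 = -/DF/- → run D
t=9: L0/L1/L2 = -/DF/- → run D
t=10: L0/L1/L2 = -/F/- → run F
t=11: L0/L1/L2 = -/F/- → run F
t=12: L0/L1/L2 = -/F/- → run F
t=13: L0/L1/L2 = -/F/- → run F
t=14: (idle)
t=15: (idle)
t=16: (idle)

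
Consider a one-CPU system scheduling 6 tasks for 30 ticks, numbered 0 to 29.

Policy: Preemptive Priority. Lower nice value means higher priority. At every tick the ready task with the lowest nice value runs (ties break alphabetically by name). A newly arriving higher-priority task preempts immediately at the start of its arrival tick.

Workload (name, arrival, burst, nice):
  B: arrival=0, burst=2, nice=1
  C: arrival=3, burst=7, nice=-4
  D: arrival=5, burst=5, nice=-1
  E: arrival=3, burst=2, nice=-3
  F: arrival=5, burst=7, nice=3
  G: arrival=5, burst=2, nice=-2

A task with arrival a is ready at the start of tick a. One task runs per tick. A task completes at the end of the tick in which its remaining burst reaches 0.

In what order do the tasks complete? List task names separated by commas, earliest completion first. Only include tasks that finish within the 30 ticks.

t=0: ready={B} → run B
t=1: ready={B} → run B
t=2: (idle)
t=3: ready={C,E} → run C
t=4: ready={C,E} → run C
t=5: ready={C,D,E,F,G} → run C
t=6: ready={C,D,E,F,G} → run C
t=7: ready={C,D,E,F,G} → run C
t=8: ready={C,D,E,F,G} → run C
t=9: ready={C,D,E,F,G} → run C
t=10: ready={D,E,F,G} → run E
t=11: ready={D,E,F,G} → run E
t=12: ready={D,F,G} → run G
t=13: ready={D,F,G} → run G
t=14: ready={D,F} → run D
t=15: ready={D,F} → run D
t=16: ready={D,F} → run D
t=17: ready={D,F} → run D
t=18: ready={D,F} → run D
t=19: ready={F} → run F
t=20: ready={F} → run F
t=21: ready={F} → run F
t=22: ready={F} → run F
t=23: ready={F} → run F
t=24: ready={F} → run F
t=25: ready={F} → run F
t=26: (idle)
t=27: (idle)
t=28: (idle)
t=29: (idle)

completion order = B, C, E, G, D, F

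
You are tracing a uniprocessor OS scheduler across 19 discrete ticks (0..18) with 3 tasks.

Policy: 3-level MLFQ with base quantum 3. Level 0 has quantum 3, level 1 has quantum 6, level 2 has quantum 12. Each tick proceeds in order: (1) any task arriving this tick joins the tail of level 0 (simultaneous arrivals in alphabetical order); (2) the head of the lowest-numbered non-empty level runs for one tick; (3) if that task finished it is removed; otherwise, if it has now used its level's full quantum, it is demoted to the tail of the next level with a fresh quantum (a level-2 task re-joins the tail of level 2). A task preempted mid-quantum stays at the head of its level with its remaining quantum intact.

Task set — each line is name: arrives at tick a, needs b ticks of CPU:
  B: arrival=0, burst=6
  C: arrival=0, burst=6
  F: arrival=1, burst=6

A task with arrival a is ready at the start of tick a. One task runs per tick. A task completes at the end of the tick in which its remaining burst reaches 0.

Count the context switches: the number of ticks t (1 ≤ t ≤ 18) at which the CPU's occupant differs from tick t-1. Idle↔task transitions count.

t=0: L0/L1/L2 = BC/-/- → run B
t=1: L0/L1/L2 = BCF/-/- → run B
t=2: L0/L1/L2 = BCF/-/- → run B
t=3: L0/L1/L2 = CF/B/- → run C
t=4: L0/L1/L2 = CF/B/- → run C
t=5: L0/L1/L2 = CF/B/- → run C
t=6: L0/L1/L2 = F/BC/- → run F
t=7: L0/L1/L2 = F/BC/- → run F
t=8: L0/L1/L2 = F/BC/- → run F
t=9: L0/L1/L2 = -/BCF/- → run B
t=10: L0/L1/L2 = -/BCF/- → run B
t=11: L0/L1/L2 = -/BCF/- → run B
t=12: L0/L1/L2 = -/CF/- → run C
t=13: L0/L1/L2 = -/CF/- → run C
t=14: L0/L1/L2 = -/CF/- → run C
t=15: L0/L1/L2 = -/F/- → run F
t=16: L0/L1/L2 = -/F/- → run F
t=17: L0/L1/L2 = -/F/- → run F
t=18: (idle)

context switches = 6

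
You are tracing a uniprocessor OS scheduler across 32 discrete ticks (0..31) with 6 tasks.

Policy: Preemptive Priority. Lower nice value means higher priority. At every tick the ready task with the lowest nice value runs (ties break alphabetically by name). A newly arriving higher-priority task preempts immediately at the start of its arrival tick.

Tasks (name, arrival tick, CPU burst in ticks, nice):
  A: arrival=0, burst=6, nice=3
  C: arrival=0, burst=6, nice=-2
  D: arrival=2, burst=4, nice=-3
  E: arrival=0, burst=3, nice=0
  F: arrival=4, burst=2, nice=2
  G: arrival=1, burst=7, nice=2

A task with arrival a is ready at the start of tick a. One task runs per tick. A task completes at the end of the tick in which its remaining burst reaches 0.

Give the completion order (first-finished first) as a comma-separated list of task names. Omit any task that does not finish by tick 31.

t=0: ready={A,C,E} → run C
t=1: ready={A,C,E,G} → run C
t=2: ready={A,C,D,E,G} → run D
t=3: ready={A,C,D,E,G} → run D
t=4: ready={A,C,D,E,F,G} → run D
t=5: ready={A,C,D,E,F,G} → run D
t=6: ready={A,C,E,F,G} → run C
t=7: ready={A,C,E,F,G} → run C
t=8: ready={A,C,E,F,G} → run C
t=9: ready={A,C,E,F,G} → run C
t=10: ready={A,E,F,G} → run E
t=11: ready={A,E,F,G} → run E
t=12: ready={A,E,F,G} → run E
t=13: ready={A,F,G} → run F
t=14: ready={A,F,G} → run F
t=15: ready={A,G} → run G
t=16: ready={A,G} → run G
t=17: ready={A,G} → run G
t=18: ready={A,G} → run G
t=19: ready={A,G} → run G
t=20: ready={A,G} → run G
t=21: ready={A,G} → run G
t=22: ready={A} → run A
t=23: ready={A} → run A
t=24: ready={A} → run A
t=25: ready={A} → run A
t=26: ready={A} → run A
t=27: ready={A} → run A
t=28: (idle)
t=29: (idle)
t=30: (idle)
t=31: (idle)

completion order = D, C, E, F, G, A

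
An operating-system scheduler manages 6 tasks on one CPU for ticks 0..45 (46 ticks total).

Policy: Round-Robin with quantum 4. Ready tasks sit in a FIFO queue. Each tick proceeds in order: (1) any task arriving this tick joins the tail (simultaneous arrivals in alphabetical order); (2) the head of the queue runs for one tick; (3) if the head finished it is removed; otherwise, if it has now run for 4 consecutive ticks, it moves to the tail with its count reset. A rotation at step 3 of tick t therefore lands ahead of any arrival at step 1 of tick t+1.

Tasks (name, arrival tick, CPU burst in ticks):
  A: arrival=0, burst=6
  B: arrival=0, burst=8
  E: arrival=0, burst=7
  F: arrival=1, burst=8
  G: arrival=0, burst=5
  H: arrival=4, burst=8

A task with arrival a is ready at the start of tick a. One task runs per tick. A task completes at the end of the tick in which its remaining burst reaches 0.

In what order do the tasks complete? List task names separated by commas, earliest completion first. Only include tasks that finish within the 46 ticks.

t=0: queue=[A,B,E,G] q_used=0 → run A
t=1: queue=[A,B,E,G,F] q_used=1 → run A
t=2: queue=[A,B,E,G,F] q_used=2 → run A
t=3: queue=[A,B,E,G,F] q_used=3 → run A
t=4: queue=[B,E,G,F,A,H] q_used=0 → run B
t=5: queue=[B,E,G,F,A,H] q_used=1 → run B
t=6: queue=[B,E,G,F,A,H] q_used=2 → run B
t=7: queue=[B,E,G,F,A,H] q_used=3 → run B
t=8: queue=[E,G,F,A,H,B] q_used=0 → run E
t=9: queue=[E,G,F,A,H,B] q_used=1 → run E
t=10: queue=[E,G,F,A,H,B] q_used=2 → run E
t=11: queue=[E,G,F,A,H,B] q_used=3 → run E
t=12: queue=[G,F,A,H,B,E] q_used=0 → run G
t=13: queue=[G,F,A,H,B,E] q_used=1 → run G
t=14: queue=[G,F,A,H,B,E] q_used=2 → run G
t=15: queue=[G,F,A,H,B,E] q_used=3 → run G
t=16: queue=[F,A,H,B,E,G] q_used=0 → run F
t=17: queue=[F,A,H,B,E,G] q_used=1 → run F
t=18: queue=[F,A,H,B,E,G] q_used=2 → run F
t=19: queue=[F,A,H,B,E,G] q_used=3 → run F
t=20: queue=[A,H,B,E,G,F] q_used=0 → run A
t=21: queue=[A,H,B,E,G,F] q_used=1 → run A
t=22: queue=[H,B,E,G,F] q_used=0 → run H
t=23: queue=[H,B,E,G,F] q_used=1 → run H
t=24: queue=[H,B,E,G,F] q_used=2 → run H
t=25: queue=[H,B,E,G,F] q_used=3 → run H
t=26: queue=[B,E,G,F,H] q_used=0 → run B
t=27: queue=[B,E,G,F,H] q_used=1 → run B
t=28: queue=[B,E,G,F,H] q_used=2 → run B
t=29: queue=[B,E,G,F,H] q_used=3 → run B
t=30: queue=[E,G,F,H] q_used=0 → run E
t=31: queue=[E,G,F,H] q_used=1 → run E
t=32: queue=[E,G,F,H] q_used=2 → run E
t=33: queue=[G,F,H] q_used=0 → run G
t=34: queue=[F,H] q_used=0 → run F
t=35: queue=[F,H] q_used=1 → run F
t=36: queue=[F,H] q_used=2 → run F
t=37: queue=[F,H] q_used=3 → run F
t=38: queue=[H] q_used=0 → run H
t=39: queue=[H] q_used=1 → run H
t=40: queue=[H] q_used=2 → run H
t=41: queue=[H] q_used=3 → run H
t=42: (idle)
t=43: (idle)
t=44: (idle)
t=45: (idle)

completion order = A, B, E, G, F, H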